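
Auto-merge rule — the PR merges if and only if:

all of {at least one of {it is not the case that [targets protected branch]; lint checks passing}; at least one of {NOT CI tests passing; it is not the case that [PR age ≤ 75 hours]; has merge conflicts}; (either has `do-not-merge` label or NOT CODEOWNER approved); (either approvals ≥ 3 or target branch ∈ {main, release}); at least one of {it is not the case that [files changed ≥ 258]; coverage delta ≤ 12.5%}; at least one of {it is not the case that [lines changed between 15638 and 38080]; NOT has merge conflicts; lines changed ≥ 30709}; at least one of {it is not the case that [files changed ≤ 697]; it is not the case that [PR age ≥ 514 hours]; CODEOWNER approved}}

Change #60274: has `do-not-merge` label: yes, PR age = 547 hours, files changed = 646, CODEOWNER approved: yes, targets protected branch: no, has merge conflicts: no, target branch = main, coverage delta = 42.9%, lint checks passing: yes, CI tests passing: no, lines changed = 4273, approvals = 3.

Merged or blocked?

Blocked

Atomic conditions:
  targets protected branch: no → false
  lint checks passing: yes → true
  NOT CI tests passing: no → true
  PR age ≤ 75 hours: 547 ≤ 75 is false
  has merge conflicts: no → false
  has `do-not-merge` label: yes → true
  NOT CODEOWNER approved: yes → false
  approvals ≥ 3: 3 ≥ 3 is true
  target branch ∈ {main, release}: main is in the set → true
  files changed ≥ 258: 646 ≥ 258 is true
  coverage delta ≤ 12.5%: 42.9 ≤ 12.5 is false
  lines changed between 15638 and 38080: 4273 in [15638, 38080] is false
  NOT has merge conflicts: no → true
  lines changed ≥ 30709: 4273 ≥ 30709 is false
  files changed ≤ 697: 646 ≤ 697 is true
  PR age ≥ 514 hours: 547 ≥ 514 is true
  CODEOWNER approved: yes → true
Combine:
[1.1] NOT false = true
[1] true OR true = true
[2.2] NOT false = true
[2] true OR true OR false = true
[3] true OR false = true
[4] true OR true = true
[5.1] NOT true = false
[5] false OR false = false
[6.1] NOT false = true
[6] true OR true OR false = true
[7.1] NOT true = false
[7.2] NOT true = false
[7] false OR false OR true = true
[root] true AND true AND true AND true AND false AND true AND true = false
Overall: false → blocked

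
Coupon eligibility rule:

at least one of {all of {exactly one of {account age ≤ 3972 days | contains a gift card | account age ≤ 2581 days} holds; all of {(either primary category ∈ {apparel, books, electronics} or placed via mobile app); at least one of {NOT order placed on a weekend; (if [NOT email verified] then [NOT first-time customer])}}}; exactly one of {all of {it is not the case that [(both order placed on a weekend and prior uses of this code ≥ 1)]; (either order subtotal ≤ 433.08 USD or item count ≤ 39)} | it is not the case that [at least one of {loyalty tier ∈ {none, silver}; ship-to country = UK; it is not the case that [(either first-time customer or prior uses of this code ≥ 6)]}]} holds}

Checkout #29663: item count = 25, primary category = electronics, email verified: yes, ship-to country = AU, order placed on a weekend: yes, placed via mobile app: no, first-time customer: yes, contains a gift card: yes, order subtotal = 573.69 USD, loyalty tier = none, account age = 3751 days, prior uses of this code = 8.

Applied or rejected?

Atomic conditions:
  account age ≤ 3972 days: 3751 ≤ 3972 is true
  contains a gift card: yes → true
  account age ≤ 2581 days: 3751 ≤ 2581 is false
  primary category ∈ {apparel, books, electronics}: electronics is in the set → true
  placed via mobile app: no → false
  NOT order placed on a weekend: yes → false
  NOT email verified: yes → false
  NOT first-time customer: yes → false
  order placed on a weekend: yes → true
  prior uses of this code ≥ 1: 8 ≥ 1 is true
  order subtotal ≤ 433.08 USD: 573.69 ≤ 433.08 is false
  item count ≤ 39: 25 ≤ 39 is true
  loyalty tier ∈ {none, silver}: none is in the set → true
  ship-to country = UK: AU == UK is false
  first-time customer: yes → true
  prior uses of this code ≥ 6: 8 ≥ 6 is true
Combine:
[1.1] exactly-one(true, true, false) = false
[1.2.1] true OR false = true
[1.2.2.2] false → false (antecedent false ⇒ implication holds) = true
[1.2.2] false OR true = true
[1.2] true AND true = true
[1] false AND true = false
[2.1.1.1] true AND true = true
[2.1.1] NOT true = false
[2.1.2] false OR true = true
[2.1] false AND true = false
[2.2.1.3.1] true OR true = true
[2.2.1.3] NOT true = false
[2.2.1] true OR false OR false = true
[2.2] NOT true = false
[2] exactly-one(false, false) = false
[root] false OR false = false
Overall: false → rejected

Rejected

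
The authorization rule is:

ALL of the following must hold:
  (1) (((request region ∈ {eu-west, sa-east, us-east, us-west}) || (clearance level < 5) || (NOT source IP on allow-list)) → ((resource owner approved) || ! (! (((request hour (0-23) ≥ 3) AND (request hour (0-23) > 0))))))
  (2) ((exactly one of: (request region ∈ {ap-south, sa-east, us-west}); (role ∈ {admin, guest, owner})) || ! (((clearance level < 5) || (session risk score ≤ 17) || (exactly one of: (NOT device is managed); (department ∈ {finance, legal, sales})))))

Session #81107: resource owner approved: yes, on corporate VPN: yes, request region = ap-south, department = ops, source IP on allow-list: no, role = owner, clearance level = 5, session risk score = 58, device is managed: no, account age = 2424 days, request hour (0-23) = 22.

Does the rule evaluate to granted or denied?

Atomic conditions:
  request region ∈ {eu-west, sa-east, us-east, us-west}: ap-south is not in the set → false
  clearance level < 5: 5 < 5 is false
  NOT source IP on allow-list: no → true
  resource owner approved: yes → true
  request hour (0-23) ≥ 3: 22 ≥ 3 is true
  request hour (0-23) > 0: 22 > 0 is true
  request region ∈ {ap-south, sa-east, us-west}: ap-south is in the set → true
  role ∈ {admin, guest, owner}: owner is in the set → true
  session risk score ≤ 17: 58 ≤ 17 is false
  NOT device is managed: no → true
  department ∈ {finance, legal, sales}: ops is not in the set → false
Combine:
[1.1] false OR false OR true = true
[1.2.2.1.1] true AND true = true
[1.2.2.1] NOT true = false
[1.2.2] NOT false = true
[1.2] true OR true = true
[1] true → true = true
[2.1] exactly-one(true, true) = false
[2.2.1.3] exactly-one(true, false) = true
[2.2.1] false OR false OR true = true
[2.2] NOT true = false
[2] false OR false = false
[root] true AND false = false
Overall: false → denied

Denied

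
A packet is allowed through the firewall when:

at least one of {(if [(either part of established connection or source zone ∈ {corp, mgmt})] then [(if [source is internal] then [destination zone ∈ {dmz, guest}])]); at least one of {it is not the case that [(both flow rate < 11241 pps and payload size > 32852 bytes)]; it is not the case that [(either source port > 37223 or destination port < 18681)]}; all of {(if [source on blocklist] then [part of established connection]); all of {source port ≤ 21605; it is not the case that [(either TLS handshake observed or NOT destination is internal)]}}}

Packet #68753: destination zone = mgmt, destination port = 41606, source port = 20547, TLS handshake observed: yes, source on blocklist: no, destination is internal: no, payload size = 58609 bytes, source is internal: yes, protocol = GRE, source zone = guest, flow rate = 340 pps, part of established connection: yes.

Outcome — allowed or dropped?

Allowed

Atomic conditions:
  part of established connection: yes → true
  source zone ∈ {corp, mgmt}: guest is not in the set → false
  source is internal: yes → true
  destination zone ∈ {dmz, guest}: mgmt is not in the set → false
  flow rate < 11241 pps: 340 < 11241 is true
  payload size > 32852 bytes: 58609 > 32852 is true
  source port > 37223: 20547 > 37223 is false
  destination port < 18681: 41606 < 18681 is false
  source on blocklist: no → false
  source port ≤ 21605: 20547 ≤ 21605 is true
  TLS handshake observed: yes → true
  NOT destination is internal: no → true
Combine:
[1.1] true OR false = true
[1.2] true → false = false
[1] true → false = false
[2.1.1] true AND true = true
[2.1] NOT true = false
[2.2.1] false OR false = false
[2.2] NOT false = true
[2] false OR true = true
[3.1] false → true (antecedent false ⇒ implication holds) = true
[3.2.2.1] true OR true = true
[3.2.2] NOT true = false
[3.2] true AND false = false
[3] true AND false = false
[root] false OR true OR false = true
Overall: true → allowed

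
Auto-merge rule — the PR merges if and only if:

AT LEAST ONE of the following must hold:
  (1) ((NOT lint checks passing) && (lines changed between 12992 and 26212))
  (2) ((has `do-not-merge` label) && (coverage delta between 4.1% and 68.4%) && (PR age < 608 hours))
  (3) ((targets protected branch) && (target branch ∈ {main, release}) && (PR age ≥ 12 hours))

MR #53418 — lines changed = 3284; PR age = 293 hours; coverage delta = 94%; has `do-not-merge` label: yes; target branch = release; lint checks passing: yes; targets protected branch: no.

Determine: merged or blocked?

Atomic conditions:
  NOT lint checks passing: yes → false
  lines changed between 12992 and 26212: 3284 in [12992, 26212] is false
  has `do-not-merge` label: yes → true
  coverage delta between 4.1% and 68.4%: 94 in [4.1, 68.4] is false
  PR age < 608 hours: 293 < 608 is true
  targets protected branch: no → false
  target branch ∈ {main, release}: release is in the set → true
  PR age ≥ 12 hours: 293 ≥ 12 is true
Combine:
[1] false AND false = false
[2] true AND false AND true = false
[3] false AND true AND true = false
[root] false OR false OR false = false
Overall: false → blocked

Blocked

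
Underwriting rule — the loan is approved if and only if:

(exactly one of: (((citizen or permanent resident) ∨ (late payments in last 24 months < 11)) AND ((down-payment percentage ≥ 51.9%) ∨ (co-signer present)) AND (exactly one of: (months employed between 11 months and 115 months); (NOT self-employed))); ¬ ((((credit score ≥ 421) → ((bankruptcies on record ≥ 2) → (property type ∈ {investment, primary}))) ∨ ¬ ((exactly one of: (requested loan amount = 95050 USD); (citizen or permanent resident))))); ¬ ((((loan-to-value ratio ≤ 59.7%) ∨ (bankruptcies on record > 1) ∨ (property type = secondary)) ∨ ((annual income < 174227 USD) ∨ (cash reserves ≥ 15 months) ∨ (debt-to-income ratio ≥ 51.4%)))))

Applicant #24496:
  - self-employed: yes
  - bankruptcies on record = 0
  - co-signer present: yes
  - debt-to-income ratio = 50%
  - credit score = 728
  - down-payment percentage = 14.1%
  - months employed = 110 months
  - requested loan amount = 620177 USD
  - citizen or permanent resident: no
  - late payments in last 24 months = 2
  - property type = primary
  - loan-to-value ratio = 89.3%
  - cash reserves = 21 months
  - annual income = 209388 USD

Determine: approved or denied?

Approved

Atomic conditions:
  citizen or permanent resident: no → false
  late payments in last 24 months < 11: 2 < 11 is true
  down-payment percentage ≥ 51.9%: 14.1 ≥ 51.9 is false
  co-signer present: yes → true
  months employed between 11 months and 115 months: 110 in [11, 115] is true
  NOT self-employed: yes → false
  credit score ≥ 421: 728 ≥ 421 is true
  bankruptcies on record ≥ 2: 0 ≥ 2 is false
  property type ∈ {investment, primary}: primary is in the set → true
  requested loan amount = 95050 USD: 620177 == 95050 is false
  loan-to-value ratio ≤ 59.7%: 89.3 ≤ 59.7 is false
  bankruptcies on record > 1: 0 > 1 is false
  property type = secondary: primary == secondary is false
  annual income < 174227 USD: 209388 < 174227 is false
  cash reserves ≥ 15 months: 21 ≥ 15 is true
  debt-to-income ratio ≥ 51.4%: 50 ≥ 51.4 is false
Combine:
[1.1] false OR true = true
[1.2] false OR true = true
[1.3] exactly-one(true, false) = true
[1] true AND true AND true = true
[2.1.1.2] false → true (antecedent false ⇒ implication holds) = true
[2.1.1] true → true = true
[2.1.2.1] exactly-one(false, false) = false
[2.1.2] NOT false = true
[2.1] true OR true = true
[2] NOT true = false
[3.1.1] false OR false OR false = false
[3.1.2] false OR true OR false = true
[3.1] false OR true = true
[3] NOT true = false
[root] exactly-one(true, false, false) = true
Overall: true → approved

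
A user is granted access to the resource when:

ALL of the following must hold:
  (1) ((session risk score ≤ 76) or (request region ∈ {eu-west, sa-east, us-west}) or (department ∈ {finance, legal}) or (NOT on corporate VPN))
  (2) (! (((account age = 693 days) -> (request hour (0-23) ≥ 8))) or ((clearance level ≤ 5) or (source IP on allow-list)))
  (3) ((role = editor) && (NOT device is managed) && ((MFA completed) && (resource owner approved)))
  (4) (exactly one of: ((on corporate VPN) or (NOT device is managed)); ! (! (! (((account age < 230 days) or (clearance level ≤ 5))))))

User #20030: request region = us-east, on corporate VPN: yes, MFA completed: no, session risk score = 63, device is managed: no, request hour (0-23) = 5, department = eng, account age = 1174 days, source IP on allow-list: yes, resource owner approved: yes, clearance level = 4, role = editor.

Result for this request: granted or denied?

Atomic conditions:
  session risk score ≤ 76: 63 ≤ 76 is true
  request region ∈ {eu-west, sa-east, us-west}: us-east is not in the set → false
  department ∈ {finance, legal}: eng is not in the set → false
  NOT on corporate VPN: yes → false
  account age = 693 days: 1174 == 693 is false
  request hour (0-23) ≥ 8: 5 ≥ 8 is false
  clearance level ≤ 5: 4 ≤ 5 is true
  source IP on allow-list: yes → true
  role = editor: editor == editor is true
  NOT device is managed: no → true
  MFA completed: no → false
  resource owner approved: yes → true
  on corporate VPN: yes → true
  account age < 230 days: 1174 < 230 is false
Combine:
[1] true OR false OR false OR false = true
[2.1.1] false → false (antecedent false ⇒ implication holds) = true
[2.1] NOT true = false
[2.2] true OR true = true
[2] false OR true = true
[3.3] false AND true = false
[3] true AND true AND false = false
[4.1] true OR true = true
[4.2.1.1.1] false OR true = true
[4.2.1.1] NOT true = false
[4.2.1] NOT false = true
[4.2] NOT true = false
[4] exactly-one(true, false) = true
[root] true AND true AND false AND true = false
Overall: false → denied

Denied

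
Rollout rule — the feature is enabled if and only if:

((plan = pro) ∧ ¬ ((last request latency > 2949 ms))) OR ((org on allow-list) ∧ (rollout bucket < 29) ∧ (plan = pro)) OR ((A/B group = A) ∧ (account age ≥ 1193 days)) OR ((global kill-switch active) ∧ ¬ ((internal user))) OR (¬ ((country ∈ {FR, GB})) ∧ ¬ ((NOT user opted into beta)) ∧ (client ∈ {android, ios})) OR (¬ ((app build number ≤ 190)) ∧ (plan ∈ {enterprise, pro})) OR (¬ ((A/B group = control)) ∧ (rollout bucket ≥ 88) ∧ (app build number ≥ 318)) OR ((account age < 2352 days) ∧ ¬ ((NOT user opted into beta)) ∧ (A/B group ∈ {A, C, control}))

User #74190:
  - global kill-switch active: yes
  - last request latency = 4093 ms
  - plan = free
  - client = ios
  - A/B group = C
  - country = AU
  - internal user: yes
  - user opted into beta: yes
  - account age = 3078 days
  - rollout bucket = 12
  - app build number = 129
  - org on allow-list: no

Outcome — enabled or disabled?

Atomic conditions:
  plan = pro: free == pro is false
  last request latency > 2949 ms: 4093 > 2949 is true
  org on allow-list: no → false
  rollout bucket < 29: 12 < 29 is true
  A/B group = A: C == A is false
  account age ≥ 1193 days: 3078 ≥ 1193 is true
  global kill-switch active: yes → true
  internal user: yes → true
  country ∈ {FR, GB}: AU is not in the set → false
  NOT user opted into beta: yes → false
  client ∈ {android, ios}: ios is in the set → true
  app build number ≤ 190: 129 ≤ 190 is true
  plan ∈ {enterprise, pro}: free is not in the set → false
  A/B group = control: C == control is false
  rollout bucket ≥ 88: 12 ≥ 88 is false
  app build number ≥ 318: 129 ≥ 318 is false
  account age < 2352 days: 3078 < 2352 is false
  A/B group ∈ {A, C, control}: C is in the set → true
Combine:
[1.2] NOT true = false
[1] false AND false = false
[2] false AND true AND false = false
[3] false AND true = false
[4.2] NOT true = false
[4] true AND false = false
[5.1] NOT false = true
[5.2] NOT false = true
[5] true AND true AND true = true
[6.1] NOT true = false
[6] false AND false = false
[7.1] NOT false = true
[7] true AND false AND false = false
[8.2] NOT false = true
[8] false AND true AND true = false
[root] false OR false OR false OR false OR true OR false OR false OR false = true
Overall: true → enabled

Enabled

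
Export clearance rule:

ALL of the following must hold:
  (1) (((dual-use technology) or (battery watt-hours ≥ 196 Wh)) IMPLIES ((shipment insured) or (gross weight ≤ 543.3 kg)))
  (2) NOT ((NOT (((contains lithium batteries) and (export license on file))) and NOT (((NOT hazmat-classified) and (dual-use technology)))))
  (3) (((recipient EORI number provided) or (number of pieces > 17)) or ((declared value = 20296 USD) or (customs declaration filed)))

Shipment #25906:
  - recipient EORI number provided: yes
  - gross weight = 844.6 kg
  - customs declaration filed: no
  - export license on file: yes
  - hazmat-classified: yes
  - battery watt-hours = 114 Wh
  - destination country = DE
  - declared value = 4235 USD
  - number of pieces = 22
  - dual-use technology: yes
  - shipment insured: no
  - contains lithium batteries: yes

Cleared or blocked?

Atomic conditions:
  dual-use technology: yes → true
  battery watt-hours ≥ 196 Wh: 114 ≥ 196 is false
  shipment insured: no → false
  gross weight ≤ 543.3 kg: 844.6 ≤ 543.3 is false
  contains lithium batteries: yes → true
  export license on file: yes → true
  NOT hazmat-classified: yes → false
  recipient EORI number provided: yes → true
  number of pieces > 17: 22 > 17 is true
  declared value = 20296 USD: 4235 == 20296 is false
  customs declaration filed: no → false
Combine:
[1.1] true OR false = true
[1.2] false OR false = false
[1] true → false = false
[2.1.1.1] true AND true = true
[2.1.1] NOT true = false
[2.1.2.1] false AND true = false
[2.1.2] NOT false = true
[2.1] false AND true = false
[2] NOT false = true
[3.1] true OR true = true
[3.2] false OR false = false
[3] true OR false = true
[root] false AND true AND true = false
Overall: false → blocked

Blocked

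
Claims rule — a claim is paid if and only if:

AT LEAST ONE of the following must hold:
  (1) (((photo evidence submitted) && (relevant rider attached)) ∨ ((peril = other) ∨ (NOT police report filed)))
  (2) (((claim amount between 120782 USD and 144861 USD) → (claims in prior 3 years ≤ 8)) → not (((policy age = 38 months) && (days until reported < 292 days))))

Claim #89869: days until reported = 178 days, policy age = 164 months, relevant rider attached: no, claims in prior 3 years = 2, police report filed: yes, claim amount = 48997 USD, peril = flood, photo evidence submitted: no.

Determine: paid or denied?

Paid

Atomic conditions:
  photo evidence submitted: no → false
  relevant rider attached: no → false
  peril = other: flood == other is false
  NOT police report filed: yes → false
  claim amount between 120782 USD and 144861 USD: 48997 in [120782, 144861] is false
  claims in prior 3 years ≤ 8: 2 ≤ 8 is true
  policy age = 38 months: 164 == 38 is false
  days until reported < 292 days: 178 < 292 is true
Combine:
[1.1] false AND false = false
[1.2] false OR false = false
[1] false OR false = false
[2.1] false → true (antecedent false ⇒ implication holds) = true
[2.2.1] false AND true = false
[2.2] NOT false = true
[2] true → true = true
[root] false OR true = true
Overall: true → paid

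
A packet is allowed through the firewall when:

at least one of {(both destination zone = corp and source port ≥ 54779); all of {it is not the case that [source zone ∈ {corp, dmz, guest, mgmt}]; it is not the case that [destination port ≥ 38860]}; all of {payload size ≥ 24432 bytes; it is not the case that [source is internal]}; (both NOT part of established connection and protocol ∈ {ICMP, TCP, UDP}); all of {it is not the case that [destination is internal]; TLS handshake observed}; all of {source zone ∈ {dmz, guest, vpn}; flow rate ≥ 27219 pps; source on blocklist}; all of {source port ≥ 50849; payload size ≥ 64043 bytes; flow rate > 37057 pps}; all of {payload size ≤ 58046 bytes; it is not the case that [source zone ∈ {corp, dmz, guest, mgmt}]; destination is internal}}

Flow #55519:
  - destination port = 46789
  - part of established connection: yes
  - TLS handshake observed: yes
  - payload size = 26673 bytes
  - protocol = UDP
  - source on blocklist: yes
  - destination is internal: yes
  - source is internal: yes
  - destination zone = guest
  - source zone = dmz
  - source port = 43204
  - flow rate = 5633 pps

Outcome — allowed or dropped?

Atomic conditions:
  destination zone = corp: guest == corp is false
  source port ≥ 54779: 43204 ≥ 54779 is false
  source zone ∈ {corp, dmz, guest, mgmt}: dmz is in the set → true
  destination port ≥ 38860: 46789 ≥ 38860 is true
  payload size ≥ 24432 bytes: 26673 ≥ 24432 is true
  source is internal: yes → true
  NOT part of established connection: yes → false
  protocol ∈ {ICMP, TCP, UDP}: UDP is in the set → true
  destination is internal: yes → true
  TLS handshake observed: yes → true
  source zone ∈ {dmz, guest, vpn}: dmz is in the set → true
  flow rate ≥ 27219 pps: 5633 ≥ 27219 is false
  source on blocklist: yes → true
  source port ≥ 50849: 43204 ≥ 50849 is false
  payload size ≥ 64043 bytes: 26673 ≥ 64043 is false
  flow rate > 37057 pps: 5633 > 37057 is false
  payload size ≤ 58046 bytes: 26673 ≤ 58046 is true
Combine:
[1] false AND false = false
[2.1] NOT true = false
[2.2] NOT true = false
[2] false AND false = false
[3.2] NOT true = false
[3] true AND false = false
[4] false AND true = false
[5.1] NOT true = false
[5] false AND true = false
[6] true AND false AND true = false
[7] false AND false AND false = false
[8.2] NOT true = false
[8] true AND false AND true = false
[root] false OR false OR false OR false OR false OR false OR false OR false = false
Overall: false → dropped

Dropped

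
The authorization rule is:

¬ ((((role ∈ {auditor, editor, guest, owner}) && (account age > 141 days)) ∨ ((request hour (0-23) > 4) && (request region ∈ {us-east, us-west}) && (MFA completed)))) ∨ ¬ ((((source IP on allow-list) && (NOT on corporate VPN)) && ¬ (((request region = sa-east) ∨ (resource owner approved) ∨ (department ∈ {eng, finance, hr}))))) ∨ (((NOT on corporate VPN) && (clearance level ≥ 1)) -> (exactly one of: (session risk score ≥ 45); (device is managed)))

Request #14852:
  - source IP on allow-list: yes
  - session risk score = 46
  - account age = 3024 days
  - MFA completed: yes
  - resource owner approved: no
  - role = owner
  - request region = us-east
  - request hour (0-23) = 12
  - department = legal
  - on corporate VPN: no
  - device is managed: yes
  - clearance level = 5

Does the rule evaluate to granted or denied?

Atomic conditions:
  role ∈ {auditor, editor, guest, owner}: owner is in the set → true
  account age > 141 days: 3024 > 141 is true
  request hour (0-23) > 4: 12 > 4 is true
  request region ∈ {us-east, us-west}: us-east is in the set → true
  MFA completed: yes → true
  source IP on allow-list: yes → true
  NOT on corporate VPN: no → true
  request region = sa-east: us-east == sa-east is false
  resource owner approved: no → false
  department ∈ {eng, finance, hr}: legal is not in the set → false
  clearance level ≥ 1: 5 ≥ 1 is true
  session risk score ≥ 45: 46 ≥ 45 is true
  device is managed: yes → true
Combine:
[1.1.1] true AND true = true
[1.1.2] true AND true AND true = true
[1.1] true OR true = true
[1] NOT true = false
[2.1.1] true AND true = true
[2.1.2.1] false OR false OR false = false
[2.1.2] NOT false = true
[2.1] true AND true = true
[2] NOT true = false
[3.1] true AND true = true
[3.2] exactly-one(true, true) = false
[3] true → false = false
[root] false OR false OR false = false
Overall: false → denied

Denied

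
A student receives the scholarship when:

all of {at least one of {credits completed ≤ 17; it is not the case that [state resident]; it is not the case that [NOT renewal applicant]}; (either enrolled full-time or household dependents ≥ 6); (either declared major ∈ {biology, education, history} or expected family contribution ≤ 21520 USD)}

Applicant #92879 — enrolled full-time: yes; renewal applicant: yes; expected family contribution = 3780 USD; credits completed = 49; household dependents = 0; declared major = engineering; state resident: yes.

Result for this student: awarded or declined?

Awarded

Atomic conditions:
  credits completed ≤ 17: 49 ≤ 17 is false
  state resident: yes → true
  NOT renewal applicant: yes → false
  enrolled full-time: yes → true
  household dependents ≥ 6: 0 ≥ 6 is false
  declared major ∈ {biology, education, history}: engineering is not in the set → false
  expected family contribution ≤ 21520 USD: 3780 ≤ 21520 is true
Combine:
[1.2] NOT true = false
[1.3] NOT false = true
[1] false OR false OR true = true
[2] true OR false = true
[3] false OR true = true
[root] true AND true AND true = true
Overall: true → awarded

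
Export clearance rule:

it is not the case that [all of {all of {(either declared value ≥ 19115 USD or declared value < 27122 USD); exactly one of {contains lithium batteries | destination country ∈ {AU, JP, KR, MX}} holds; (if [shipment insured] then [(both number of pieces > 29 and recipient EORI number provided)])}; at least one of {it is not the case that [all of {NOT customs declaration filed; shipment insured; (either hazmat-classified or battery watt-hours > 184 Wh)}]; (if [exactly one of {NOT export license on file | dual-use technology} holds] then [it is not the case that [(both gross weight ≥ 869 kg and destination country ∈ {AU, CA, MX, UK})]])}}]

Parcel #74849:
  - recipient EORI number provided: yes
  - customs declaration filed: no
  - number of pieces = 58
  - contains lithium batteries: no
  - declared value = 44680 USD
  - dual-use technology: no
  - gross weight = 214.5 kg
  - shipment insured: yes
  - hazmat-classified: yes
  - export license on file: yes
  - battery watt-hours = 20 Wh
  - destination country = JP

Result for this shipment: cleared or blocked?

Blocked

Atomic conditions:
  declared value ≥ 19115 USD: 44680 ≥ 19115 is true
  declared value < 27122 USD: 44680 < 27122 is false
  contains lithium batteries: no → false
  destination country ∈ {AU, JP, KR, MX}: JP is in the set → true
  shipment insured: yes → true
  number of pieces > 29: 58 > 29 is true
  recipient EORI number provided: yes → true
  NOT customs declaration filed: no → true
  hazmat-classified: yes → true
  battery watt-hours > 184 Wh: 20 > 184 is false
  NOT export license on file: yes → false
  dual-use technology: no → false
  gross weight ≥ 869 kg: 214.5 ≥ 869 is false
  destination country ∈ {AU, CA, MX, UK}: JP is not in the set → false
Combine:
[1.1.1] true OR false = true
[1.1.2] exactly-one(false, true) = true
[1.1.3.2] true AND true = true
[1.1.3] true → true = true
[1.1] true AND true AND true = true
[1.2.1.1.3] true OR false = true
[1.2.1.1] true AND true AND true = true
[1.2.1] NOT true = false
[1.2.2.1] exactly-one(false, false) = false
[1.2.2.2.1] false AND false = false
[1.2.2.2] NOT false = true
[1.2.2] false → true (antecedent false ⇒ implication holds) = true
[1.2] false OR true = true
[1] true AND true = true
[root] NOT true = false
Overall: false → blocked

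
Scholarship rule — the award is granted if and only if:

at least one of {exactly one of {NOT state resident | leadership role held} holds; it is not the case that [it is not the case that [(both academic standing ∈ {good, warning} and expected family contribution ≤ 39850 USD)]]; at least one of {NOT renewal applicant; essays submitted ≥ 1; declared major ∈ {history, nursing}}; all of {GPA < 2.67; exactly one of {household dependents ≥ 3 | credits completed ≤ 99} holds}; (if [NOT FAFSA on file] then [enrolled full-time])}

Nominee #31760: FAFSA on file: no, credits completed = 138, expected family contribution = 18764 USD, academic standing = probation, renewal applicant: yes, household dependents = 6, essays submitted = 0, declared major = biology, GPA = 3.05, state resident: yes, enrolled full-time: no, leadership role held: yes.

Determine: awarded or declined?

Awarded

Atomic conditions:
  NOT state resident: yes → false
  leadership role held: yes → true
  academic standing ∈ {good, warning}: probation is not in the set → false
  expected family contribution ≤ 39850 USD: 18764 ≤ 39850 is true
  NOT renewal applicant: yes → false
  essays submitted ≥ 1: 0 ≥ 1 is false
  declared major ∈ {history, nursing}: biology is not in the set → false
  GPA < 2.67: 3.05 < 2.67 is false
  household dependents ≥ 3: 6 ≥ 3 is true
  credits completed ≤ 99: 138 ≤ 99 is false
  NOT FAFSA on file: no → true
  enrolled full-time: no → false
Combine:
[1] exactly-one(false, true) = true
[2.1.1] false AND true = false
[2.1] NOT false = true
[2] NOT true = false
[3] false OR false OR false = false
[4.2] exactly-one(true, false) = true
[4] false AND true = false
[5] true → false = false
[root] true OR false OR false OR false OR false = true
Overall: true → awarded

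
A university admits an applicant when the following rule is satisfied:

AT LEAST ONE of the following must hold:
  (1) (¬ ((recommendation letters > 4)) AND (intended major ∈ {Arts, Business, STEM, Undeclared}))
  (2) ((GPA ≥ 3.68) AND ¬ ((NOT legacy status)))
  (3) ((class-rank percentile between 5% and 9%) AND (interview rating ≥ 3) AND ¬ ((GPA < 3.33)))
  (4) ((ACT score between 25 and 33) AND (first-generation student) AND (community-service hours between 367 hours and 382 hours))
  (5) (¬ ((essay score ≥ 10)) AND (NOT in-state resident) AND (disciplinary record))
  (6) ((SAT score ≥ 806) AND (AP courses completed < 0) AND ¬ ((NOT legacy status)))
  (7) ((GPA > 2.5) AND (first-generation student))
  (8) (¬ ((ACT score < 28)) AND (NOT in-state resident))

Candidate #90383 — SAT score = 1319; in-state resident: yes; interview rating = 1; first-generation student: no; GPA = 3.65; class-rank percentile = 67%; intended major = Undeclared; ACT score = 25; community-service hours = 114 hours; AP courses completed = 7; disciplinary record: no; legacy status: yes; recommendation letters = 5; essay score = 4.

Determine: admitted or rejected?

Atomic conditions:
  recommendation letters > 4: 5 > 4 is true
  intended major ∈ {Arts, Business, STEM, Undeclared}: Undeclared is in the set → true
  GPA ≥ 3.68: 3.65 ≥ 3.68 is false
  NOT legacy status: yes → false
  class-rank percentile between 5% and 9%: 67 in [5, 9] is false
  interview rating ≥ 3: 1 ≥ 3 is false
  GPA < 3.33: 3.65 < 3.33 is false
  ACT score between 25 and 33: 25 in [25, 33] is true
  first-generation student: no → false
  community-service hours between 367 hours and 382 hours: 114 in [367, 382] is false
  essay score ≥ 10: 4 ≥ 10 is false
  NOT in-state resident: yes → false
  disciplinary record: no → false
  SAT score ≥ 806: 1319 ≥ 806 is true
  AP courses completed < 0: 7 < 0 is false
  GPA > 2.5: 3.65 > 2.5 is true
  ACT score < 28: 25 < 28 is true
Combine:
[1.1] NOT true = false
[1] false AND true = false
[2.2] NOT false = true
[2] false AND true = false
[3.3] NOT false = true
[3] false AND false AND true = false
[4] true AND false AND false = false
[5.1] NOT false = true
[5] true AND false AND false = false
[6.3] NOT false = true
[6] true AND false AND true = false
[7] true AND false = false
[8.1] NOT true = false
[8] false AND false = false
[root] false OR false OR false OR false OR false OR false OR false OR false = false
Overall: false → rejected

Rejected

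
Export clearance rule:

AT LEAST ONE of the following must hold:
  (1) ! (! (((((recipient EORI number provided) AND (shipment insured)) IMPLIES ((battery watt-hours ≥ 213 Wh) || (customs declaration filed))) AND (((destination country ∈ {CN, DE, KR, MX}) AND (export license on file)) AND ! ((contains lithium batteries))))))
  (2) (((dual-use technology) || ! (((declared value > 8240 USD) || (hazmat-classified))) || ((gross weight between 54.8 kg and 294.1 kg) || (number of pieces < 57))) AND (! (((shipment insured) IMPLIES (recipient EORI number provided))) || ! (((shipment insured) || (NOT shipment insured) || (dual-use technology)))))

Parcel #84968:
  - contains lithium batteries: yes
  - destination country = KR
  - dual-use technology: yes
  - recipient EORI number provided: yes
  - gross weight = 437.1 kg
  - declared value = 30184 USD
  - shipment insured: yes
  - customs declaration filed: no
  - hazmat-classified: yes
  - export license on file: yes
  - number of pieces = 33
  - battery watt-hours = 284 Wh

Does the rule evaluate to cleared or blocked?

Blocked

Atomic conditions:
  recipient EORI number provided: yes → true
  shipment insured: yes → true
  battery watt-hours ≥ 213 Wh: 284 ≥ 213 is true
  customs declaration filed: no → false
  destination country ∈ {CN, DE, KR, MX}: KR is in the set → true
  export license on file: yes → true
  contains lithium batteries: yes → true
  dual-use technology: yes → true
  declared value > 8240 USD: 30184 > 8240 is true
  hazmat-classified: yes → true
  gross weight between 54.8 kg and 294.1 kg: 437.1 in [54.8, 294.1] is false
  number of pieces < 57: 33 < 57 is true
  NOT shipment insured: yes → false
Combine:
[1.1.1.1.1] true AND true = true
[1.1.1.1.2] true OR false = true
[1.1.1.1] true → true = true
[1.1.1.2.1] true AND true = true
[1.1.1.2.2] NOT true = false
[1.1.1.2] true AND false = false
[1.1.1] true AND false = false
[1.1] NOT false = true
[1] NOT true = false
[2.1.2.1] true OR true = true
[2.1.2] NOT true = false
[2.1.3] false OR true = true
[2.1] true OR false OR true = true
[2.2.1.1] true → true = true
[2.2.1] NOT true = false
[2.2.2.1] true OR false OR true = true
[2.2.2] NOT true = false
[2.2] false OR false = false
[2] true AND false = false
[root] false OR false = false
Overall: false → blocked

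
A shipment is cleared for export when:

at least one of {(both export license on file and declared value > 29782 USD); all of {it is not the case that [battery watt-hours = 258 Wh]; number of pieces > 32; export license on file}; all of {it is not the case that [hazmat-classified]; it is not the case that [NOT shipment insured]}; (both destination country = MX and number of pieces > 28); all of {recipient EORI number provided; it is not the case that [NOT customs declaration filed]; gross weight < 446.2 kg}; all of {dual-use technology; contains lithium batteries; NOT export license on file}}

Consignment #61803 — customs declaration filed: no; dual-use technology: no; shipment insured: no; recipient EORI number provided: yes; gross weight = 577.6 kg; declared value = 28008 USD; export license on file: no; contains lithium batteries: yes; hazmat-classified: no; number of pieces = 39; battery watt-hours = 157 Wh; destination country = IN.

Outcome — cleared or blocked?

Blocked

Atomic conditions:
  export license on file: no → false
  declared value > 29782 USD: 28008 > 29782 is false
  battery watt-hours = 258 Wh: 157 == 258 is false
  number of pieces > 32: 39 > 32 is true
  hazmat-classified: no → false
  NOT shipment insured: no → true
  destination country = MX: IN == MX is false
  number of pieces > 28: 39 > 28 is true
  recipient EORI number provided: yes → true
  NOT customs declaration filed: no → true
  gross weight < 446.2 kg: 577.6 < 446.2 is false
  dual-use technology: no → false
  contains lithium batteries: yes → true
  NOT export license on file: no → true
Combine:
[1] false AND false = false
[2.1] NOT false = true
[2] true AND true AND false = false
[3.1] NOT false = true
[3.2] NOT true = false
[3] true AND false = false
[4] false AND true = false
[5.2] NOT true = false
[5] true AND false AND false = false
[6] false AND true AND true = false
[root] false OR false OR false OR false OR false OR false = false
Overall: false → blocked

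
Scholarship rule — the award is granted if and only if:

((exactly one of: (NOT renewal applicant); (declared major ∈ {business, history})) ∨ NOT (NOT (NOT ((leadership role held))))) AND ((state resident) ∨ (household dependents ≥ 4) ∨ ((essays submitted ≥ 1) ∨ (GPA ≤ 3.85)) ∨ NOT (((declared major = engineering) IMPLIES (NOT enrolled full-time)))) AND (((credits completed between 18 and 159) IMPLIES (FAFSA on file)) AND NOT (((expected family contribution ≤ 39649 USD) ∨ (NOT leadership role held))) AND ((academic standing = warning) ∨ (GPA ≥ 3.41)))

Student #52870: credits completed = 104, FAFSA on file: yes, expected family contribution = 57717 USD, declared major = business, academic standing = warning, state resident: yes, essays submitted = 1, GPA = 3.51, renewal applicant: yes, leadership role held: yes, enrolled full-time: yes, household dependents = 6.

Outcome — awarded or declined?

Awarded

Atomic conditions:
  NOT renewal applicant: yes → false
  declared major ∈ {business, history}: business is in the set → true
  leadership role held: yes → true
  state resident: yes → true
  household dependents ≥ 4: 6 ≥ 4 is true
  essays submitted ≥ 1: 1 ≥ 1 is true
  GPA ≤ 3.85: 3.51 ≤ 3.85 is true
  declared major = engineering: business == engineering is false
  NOT enrolled full-time: yes → false
  credits completed between 18 and 159: 104 in [18, 159] is true
  FAFSA on file: yes → true
  expected family contribution ≤ 39649 USD: 57717 ≤ 39649 is false
  NOT leadership role held: yes → false
  academic standing = warning: warning == warning is true
  GPA ≥ 3.41: 3.51 ≥ 3.41 is true
Combine:
[1.1] exactly-one(false, true) = true
[1.2.1.1] NOT true = false
[1.2.1] NOT false = true
[1.2] NOT true = false
[1] true OR false = true
[2.3] true OR true = true
[2.4.1] false → false (antecedent false ⇒ implication holds) = true
[2.4] NOT true = false
[2] true OR true OR true OR false = true
[3.1] true → true = true
[3.2.1] false OR false = false
[3.2] NOT false = true
[3.3] true OR true = true
[3] true AND true AND true = true
[root] true AND true AND true = true
Overall: true → awarded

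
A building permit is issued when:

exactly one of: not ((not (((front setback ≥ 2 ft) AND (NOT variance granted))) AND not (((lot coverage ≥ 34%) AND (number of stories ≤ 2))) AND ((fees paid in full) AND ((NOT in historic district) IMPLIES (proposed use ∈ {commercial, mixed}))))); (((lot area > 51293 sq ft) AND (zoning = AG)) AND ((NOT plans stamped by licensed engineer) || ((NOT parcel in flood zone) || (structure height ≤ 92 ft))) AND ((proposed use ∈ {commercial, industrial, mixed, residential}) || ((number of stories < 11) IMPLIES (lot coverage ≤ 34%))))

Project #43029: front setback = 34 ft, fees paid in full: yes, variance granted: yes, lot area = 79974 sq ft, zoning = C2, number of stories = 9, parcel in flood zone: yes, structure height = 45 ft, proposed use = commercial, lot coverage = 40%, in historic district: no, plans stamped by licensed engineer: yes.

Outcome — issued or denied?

Denied

Atomic conditions:
  front setback ≥ 2 ft: 34 ≥ 2 is true
  NOT variance granted: yes → false
  lot coverage ≥ 34%: 40 ≥ 34 is true
  number of stories ≤ 2: 9 ≤ 2 is false
  fees paid in full: yes → true
  NOT in historic district: no → true
  proposed use ∈ {commercial, mixed}: commercial is in the set → true
  lot area > 51293 sq ft: 79974 > 51293 is true
  zoning = AG: C2 == AG is false
  NOT plans stamped by licensed engineer: yes → false
  NOT parcel in flood zone: yes → false
  structure height ≤ 92 ft: 45 ≤ 92 is true
  proposed use ∈ {commercial, industrial, mixed, residential}: commercial is in the set → true
  number of stories < 11: 9 < 11 is true
  lot coverage ≤ 34%: 40 ≤ 34 is false
Combine:
[1.1.1.1] true AND false = false
[1.1.1] NOT false = true
[1.1.2.1] true AND false = false
[1.1.2] NOT false = true
[1.1.3.2] true → true = true
[1.1.3] true AND true = true
[1.1] true AND true AND true = true
[1] NOT true = false
[2.1] true AND false = false
[2.2.2] false OR true = true
[2.2] false OR true = true
[2.3.2] true → false = false
[2.3] true OR false = true
[2] false AND true AND true = false
[root] exactly-one(false, false) = false
Overall: false → denied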